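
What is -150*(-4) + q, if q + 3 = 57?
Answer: 654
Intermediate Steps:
q = 54 (q = -3 + 57 = 54)
-150*(-4) + q = -150*(-4) + 54 = 600 + 54 = 654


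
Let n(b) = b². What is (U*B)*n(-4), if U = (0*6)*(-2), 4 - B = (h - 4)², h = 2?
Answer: 0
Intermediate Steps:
B = 0 (B = 4 - (2 - 4)² = 4 - 1*(-2)² = 4 - 1*4 = 4 - 4 = 0)
U = 0 (U = 0*(-2) = 0)
(U*B)*n(-4) = (0*0)*(-4)² = 0*16 = 0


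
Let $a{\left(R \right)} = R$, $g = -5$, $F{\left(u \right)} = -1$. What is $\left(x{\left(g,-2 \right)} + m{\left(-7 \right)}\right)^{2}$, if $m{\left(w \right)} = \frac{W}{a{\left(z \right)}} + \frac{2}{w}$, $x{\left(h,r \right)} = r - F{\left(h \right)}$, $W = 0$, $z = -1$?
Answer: $\frac{81}{49} \approx 1.6531$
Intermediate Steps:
$x{\left(h,r \right)} = 1 + r$ ($x{\left(h,r \right)} = r - -1 = r + 1 = 1 + r$)
$m{\left(w \right)} = \frac{2}{w}$ ($m{\left(w \right)} = \frac{0}{-1} + \frac{2}{w} = 0 \left(-1\right) + \frac{2}{w} = 0 + \frac{2}{w} = \frac{2}{w}$)
$\left(x{\left(g,-2 \right)} + m{\left(-7 \right)}\right)^{2} = \left(\left(1 - 2\right) + \frac{2}{-7}\right)^{2} = \left(-1 + 2 \left(- \frac{1}{7}\right)\right)^{2} = \left(-1 - \frac{2}{7}\right)^{2} = \left(- \frac{9}{7}\right)^{2} = \frac{81}{49}$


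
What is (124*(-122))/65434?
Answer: -7564/32717 ≈ -0.23119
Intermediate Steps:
(124*(-122))/65434 = -15128*1/65434 = -7564/32717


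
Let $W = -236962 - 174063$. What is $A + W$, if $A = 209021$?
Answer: $-202004$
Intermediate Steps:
$W = -411025$ ($W = -236962 - 174063 = -411025$)
$A + W = 209021 - 411025 = -202004$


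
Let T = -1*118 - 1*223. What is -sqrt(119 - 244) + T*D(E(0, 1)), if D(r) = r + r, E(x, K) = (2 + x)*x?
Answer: -5*I*sqrt(5) ≈ -11.18*I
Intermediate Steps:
E(x, K) = x*(2 + x)
D(r) = 2*r
T = -341 (T = -118 - 223 = -341)
-sqrt(119 - 244) + T*D(E(0, 1)) = -sqrt(119 - 244) - 682*0*(2 + 0) = -sqrt(-125) - 682*0*2 = -5*I*sqrt(5) - 682*0 = -5*I*sqrt(5) - 341*0 = -5*I*sqrt(5) + 0 = -5*I*sqrt(5)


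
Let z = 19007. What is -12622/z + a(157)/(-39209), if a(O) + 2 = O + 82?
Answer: -499400657/745245463 ≈ -0.67012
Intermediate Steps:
a(O) = 80 + O (a(O) = -2 + (O + 82) = -2 + (82 + O) = 80 + O)
-12622/z + a(157)/(-39209) = -12622/19007 + (80 + 157)/(-39209) = -12622*1/19007 + 237*(-1/39209) = -12622/19007 - 237/39209 = -499400657/745245463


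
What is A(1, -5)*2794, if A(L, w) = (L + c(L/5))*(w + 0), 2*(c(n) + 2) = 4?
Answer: -13970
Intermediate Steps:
c(n) = 0 (c(n) = -2 + (½)*4 = -2 + 2 = 0)
A(L, w) = L*w (A(L, w) = (L + 0)*(w + 0) = L*w)
A(1, -5)*2794 = (1*(-5))*2794 = -5*2794 = -13970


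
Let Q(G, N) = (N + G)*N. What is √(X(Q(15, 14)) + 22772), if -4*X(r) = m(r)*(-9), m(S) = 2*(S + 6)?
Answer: √24626 ≈ 156.93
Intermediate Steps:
m(S) = 12 + 2*S (m(S) = 2*(6 + S) = 12 + 2*S)
Q(G, N) = N*(G + N) (Q(G, N) = (G + N)*N = N*(G + N))
X(r) = 27 + 9*r/2 (X(r) = -(12 + 2*r)*(-9)/4 = -(-108 - 18*r)/4 = 27 + 9*r/2)
√(X(Q(15, 14)) + 22772) = √((27 + 9*(14*(15 + 14))/2) + 22772) = √((27 + 9*(14*29)/2) + 22772) = √((27 + (9/2)*406) + 22772) = √((27 + 1827) + 22772) = √(1854 + 22772) = √24626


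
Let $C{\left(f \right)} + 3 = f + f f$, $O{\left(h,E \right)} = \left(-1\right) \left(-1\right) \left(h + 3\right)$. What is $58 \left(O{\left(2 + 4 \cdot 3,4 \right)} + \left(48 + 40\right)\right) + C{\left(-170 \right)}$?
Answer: $34817$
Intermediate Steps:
$O{\left(h,E \right)} = 3 + h$ ($O{\left(h,E \right)} = 1 \left(3 + h\right) = 3 + h$)
$C{\left(f \right)} = -3 + f + f^{2}$ ($C{\left(f \right)} = -3 + \left(f + f f\right) = -3 + \left(f + f^{2}\right) = -3 + f + f^{2}$)
$58 \left(O{\left(2 + 4 \cdot 3,4 \right)} + \left(48 + 40\right)\right) + C{\left(-170 \right)} = 58 \left(\left(3 + \left(2 + 4 \cdot 3\right)\right) + \left(48 + 40\right)\right) - \left(173 - 28900\right) = 58 \left(\left(3 + \left(2 + 12\right)\right) + 88\right) - -28727 = 58 \left(\left(3 + 14\right) + 88\right) + 28727 = 58 \left(17 + 88\right) + 28727 = 58 \cdot 105 + 28727 = 6090 + 28727 = 34817$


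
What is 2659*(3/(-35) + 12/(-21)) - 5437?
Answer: -251452/35 ≈ -7184.3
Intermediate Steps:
2659*(3/(-35) + 12/(-21)) - 5437 = 2659*(3*(-1/35) + 12*(-1/21)) - 5437 = 2659*(-3/35 - 4/7) - 5437 = 2659*(-23/35) - 5437 = -61157/35 - 5437 = -251452/35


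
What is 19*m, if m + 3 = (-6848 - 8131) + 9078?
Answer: -112176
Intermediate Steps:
m = -5904 (m = -3 + ((-6848 - 8131) + 9078) = -3 + (-14979 + 9078) = -3 - 5901 = -5904)
19*m = 19*(-5904) = -112176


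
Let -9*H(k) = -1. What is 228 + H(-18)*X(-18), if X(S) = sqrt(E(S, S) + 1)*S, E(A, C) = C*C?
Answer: 228 - 10*sqrt(13) ≈ 191.94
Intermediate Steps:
E(A, C) = C**2
H(k) = 1/9 (H(k) = -1/9*(-1) = 1/9)
X(S) = S*sqrt(1 + S**2) (X(S) = sqrt(S**2 + 1)*S = sqrt(1 + S**2)*S = S*sqrt(1 + S**2))
228 + H(-18)*X(-18) = 228 + (-18*sqrt(1 + (-18)**2))/9 = 228 + (-18*sqrt(1 + 324))/9 = 228 + (-90*sqrt(13))/9 = 228 - 10*sqrt(13)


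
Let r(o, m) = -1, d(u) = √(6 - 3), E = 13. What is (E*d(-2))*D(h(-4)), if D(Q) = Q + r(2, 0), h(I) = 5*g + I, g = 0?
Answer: -65*√3 ≈ -112.58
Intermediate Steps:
h(I) = I (h(I) = 5*0 + I = 0 + I = I)
d(u) = √3
D(Q) = -1 + Q (D(Q) = Q - 1 = -1 + Q)
(E*d(-2))*D(h(-4)) = (13*√3)*(-1 - 4) = (13*√3)*(-5) = -65*√3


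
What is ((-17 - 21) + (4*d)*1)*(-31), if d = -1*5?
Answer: 1798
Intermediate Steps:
d = -5
((-17 - 21) + (4*d)*1)*(-31) = ((-17 - 21) + (4*(-5))*1)*(-31) = (-38 - 20*1)*(-31) = (-38 - 20)*(-31) = -58*(-31) = 1798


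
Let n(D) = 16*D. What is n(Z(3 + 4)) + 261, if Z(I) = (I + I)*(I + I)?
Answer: 3397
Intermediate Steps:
Z(I) = 4*I² (Z(I) = (2*I)*(2*I) = 4*I²)
n(Z(3 + 4)) + 261 = 16*(4*(3 + 4)²) + 261 = 16*(4*7²) + 261 = 16*(4*49) + 261 = 16*196 + 261 = 3136 + 261 = 3397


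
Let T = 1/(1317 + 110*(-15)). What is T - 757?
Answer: -252082/333 ≈ -757.00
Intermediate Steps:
T = -1/333 (T = 1/(1317 - 1650) = 1/(-333) = -1/333 ≈ -0.0030030)
T - 757 = -1/333 - 757 = -252082/333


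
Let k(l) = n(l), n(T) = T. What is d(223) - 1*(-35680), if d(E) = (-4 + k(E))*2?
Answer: 36118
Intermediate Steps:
k(l) = l
d(E) = -8 + 2*E (d(E) = (-4 + E)*2 = -8 + 2*E)
d(223) - 1*(-35680) = (-8 + 2*223) - 1*(-35680) = (-8 + 446) + 35680 = 438 + 35680 = 36118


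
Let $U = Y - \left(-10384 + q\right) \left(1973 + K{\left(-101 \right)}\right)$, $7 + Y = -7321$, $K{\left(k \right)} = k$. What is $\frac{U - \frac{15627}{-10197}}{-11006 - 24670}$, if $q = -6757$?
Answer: $- \frac{109042046185}{121262724} \approx -899.22$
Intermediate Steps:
$Y = -7328$ ($Y = -7 - 7321 = -7328$)
$U = 32080624$ ($U = -7328 - \left(-10384 - 6757\right) \left(1973 - 101\right) = -7328 - \left(-17141\right) 1872 = -7328 - -32087952 = -7328 + 32087952 = 32080624$)
$\frac{U - \frac{15627}{-10197}}{-11006 - 24670} = \frac{32080624 - \frac{15627}{-10197}}{-11006 - 24670} = \frac{32080624 - - \frac{5209}{3399}}{-35676} = \left(32080624 + \frac{5209}{3399}\right) \left(- \frac{1}{35676}\right) = \frac{109042046185}{3399} \left(- \frac{1}{35676}\right) = - \frac{109042046185}{121262724}$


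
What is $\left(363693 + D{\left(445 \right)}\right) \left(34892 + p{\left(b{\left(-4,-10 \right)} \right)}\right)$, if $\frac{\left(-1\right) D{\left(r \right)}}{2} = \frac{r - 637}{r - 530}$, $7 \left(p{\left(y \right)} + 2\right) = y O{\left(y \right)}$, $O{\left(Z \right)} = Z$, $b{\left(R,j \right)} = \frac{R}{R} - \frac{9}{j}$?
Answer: $\frac{755012083164081}{59500} \approx 1.2689 \cdot 10^{10}$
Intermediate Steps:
$b{\left(R,j \right)} = 1 - \frac{9}{j}$
$p{\left(y \right)} = -2 + \frac{y^{2}}{7}$ ($p{\left(y \right)} = -2 + \frac{y y}{7} = -2 + \frac{y^{2}}{7}$)
$D{\left(r \right)} = - \frac{2 \left(-637 + r\right)}{-530 + r}$ ($D{\left(r \right)} = - 2 \frac{r - 637}{r - 530} = - 2 \frac{-637 + r}{-530 + r} = - \frac{2 \left(-637 + r\right)}{-530 + r}$)
$\left(363693 + D{\left(445 \right)}\right) \left(34892 + p{\left(b{\left(-4,-10 \right)} \right)}\right) = \left(363693 + \frac{2 \left(637 - 445\right)}{-530 + 445}\right) \left(34892 - \left(2 - \frac{\left(\frac{-9 - 10}{-10}\right)^{2}}{7}\right)\right) = \left(363693 + \frac{2 \left(637 - 445\right)}{-85}\right) \left(34892 - \left(2 - \frac{\left(\left(- \frac{1}{10}\right) \left(-19\right)\right)^{2}}{7}\right)\right) = \left(363693 + 2 \left(- \frac{1}{85}\right) 192\right) \left(34892 - \left(2 - \frac{\left(\frac{19}{10}\right)^{2}}{7}\right)\right) = \left(363693 - \frac{384}{85}\right) \left(34892 + \left(-2 + \frac{1}{7} \cdot \frac{361}{100}\right)\right) = \frac{30913521 \left(34892 + \left(-2 + \frac{361}{700}\right)\right)}{85} = \frac{30913521 \left(34892 - \frac{1039}{700}\right)}{85} = \frac{30913521}{85} \cdot \frac{24423361}{700} = \frac{755012083164081}{59500}$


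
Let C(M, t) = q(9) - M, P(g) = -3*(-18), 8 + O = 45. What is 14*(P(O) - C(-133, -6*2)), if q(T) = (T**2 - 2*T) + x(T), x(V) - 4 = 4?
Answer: -2100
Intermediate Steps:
x(V) = 8 (x(V) = 4 + 4 = 8)
O = 37 (O = -8 + 45 = 37)
P(g) = 54
q(T) = 8 + T**2 - 2*T (q(T) = (T**2 - 2*T) + 8 = 8 + T**2 - 2*T)
C(M, t) = 71 - M (C(M, t) = (8 + 9**2 - 2*9) - M = (8 + 81 - 18) - M = 71 - M)
14*(P(O) - C(-133, -6*2)) = 14*(54 - (71 - 1*(-133))) = 14*(54 - (71 + 133)) = 14*(54 - 1*204) = 14*(54 - 204) = 14*(-150) = -2100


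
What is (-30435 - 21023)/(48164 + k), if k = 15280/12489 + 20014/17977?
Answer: -5776540079937/5407026603449 ≈ -1.0683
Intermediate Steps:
k = 524643406/224514753 (k = 15280*(1/12489) + 20014*(1/17977) = 15280/12489 + 20014/17977 = 524643406/224514753 ≈ 2.3368)
(-30435 - 21023)/(48164 + k) = (-30435 - 21023)/(48164 + 524643406/224514753) = -51458/10814053206898/224514753 = -51458*224514753/10814053206898 = -5776540079937/5407026603449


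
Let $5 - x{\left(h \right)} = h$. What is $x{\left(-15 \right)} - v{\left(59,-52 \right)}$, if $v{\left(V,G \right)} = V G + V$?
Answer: $3029$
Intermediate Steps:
$v{\left(V,G \right)} = V + G V$ ($v{\left(V,G \right)} = G V + V = V + G V$)
$x{\left(h \right)} = 5 - h$
$x{\left(-15 \right)} - v{\left(59,-52 \right)} = \left(5 - -15\right) - 59 \left(1 - 52\right) = \left(5 + 15\right) - 59 \left(-51\right) = 20 - -3009 = 20 + 3009 = 3029$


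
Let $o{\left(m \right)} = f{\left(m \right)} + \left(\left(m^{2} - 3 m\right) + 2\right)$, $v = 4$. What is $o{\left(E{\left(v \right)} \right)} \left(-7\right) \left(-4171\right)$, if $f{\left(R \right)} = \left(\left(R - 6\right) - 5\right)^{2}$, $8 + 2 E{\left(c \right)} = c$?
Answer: $5284657$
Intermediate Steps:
$E{\left(c \right)} = -4 + \frac{c}{2}$
$f{\left(R \right)} = \left(-11 + R\right)^{2}$ ($f{\left(R \right)} = \left(\left(R - 6\right) - 5\right)^{2} = \left(\left(-6 + R\right) - 5\right)^{2} = \left(-11 + R\right)^{2}$)
$o{\left(m \right)} = 2 + m^{2} + \left(-11 + m\right)^{2} - 3 m$ ($o{\left(m \right)} = \left(-11 + m\right)^{2} + \left(\left(m^{2} - 3 m\right) + 2\right) = \left(-11 + m\right)^{2} + \left(2 + m^{2} - 3 m\right) = 2 + m^{2} + \left(-11 + m\right)^{2} - 3 m$)
$o{\left(E{\left(v \right)} \right)} \left(-7\right) \left(-4171\right) = \left(123 - 25 \left(-4 + \frac{1}{2} \cdot 4\right) + 2 \left(-4 + \frac{1}{2} \cdot 4\right)^{2}\right) \left(-7\right) \left(-4171\right) = \left(123 - 25 \left(-4 + 2\right) + 2 \left(-4 + 2\right)^{2}\right) \left(-7\right) \left(-4171\right) = \left(123 - -50 + 2 \left(-2\right)^{2}\right) \left(-7\right) \left(-4171\right) = \left(123 + 50 + 2 \cdot 4\right) \left(-7\right) \left(-4171\right) = \left(123 + 50 + 8\right) \left(-7\right) \left(-4171\right) = 181 \left(-7\right) \left(-4171\right) = \left(-1267\right) \left(-4171\right) = 5284657$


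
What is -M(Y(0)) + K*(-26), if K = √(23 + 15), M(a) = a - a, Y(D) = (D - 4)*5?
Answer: -26*√38 ≈ -160.27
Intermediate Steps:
Y(D) = -20 + 5*D (Y(D) = (-4 + D)*5 = -20 + 5*D)
M(a) = 0
K = √38 ≈ 6.1644
-M(Y(0)) + K*(-26) = -1*0 + √38*(-26) = 0 - 26*√38 = -26*√38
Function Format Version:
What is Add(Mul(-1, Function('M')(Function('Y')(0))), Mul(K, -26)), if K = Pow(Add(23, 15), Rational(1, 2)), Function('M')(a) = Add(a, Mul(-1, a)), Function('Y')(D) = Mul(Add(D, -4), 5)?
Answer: Mul(-26, Pow(38, Rational(1, 2))) ≈ -160.27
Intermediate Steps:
Function('Y')(D) = Add(-20, Mul(5, D)) (Function('Y')(D) = Mul(Add(-4, D), 5) = Add(-20, Mul(5, D)))
Function('M')(a) = 0
K = Pow(38, Rational(1, 2)) ≈ 6.1644
Add(Mul(-1, Function('M')(Function('Y')(0))), Mul(K, -26)) = Add(Mul(-1, 0), Mul(Pow(38, Rational(1, 2)), -26)) = Add(0, Mul(-26, Pow(38, Rational(1, 2)))) = Mul(-26, Pow(38, Rational(1, 2)))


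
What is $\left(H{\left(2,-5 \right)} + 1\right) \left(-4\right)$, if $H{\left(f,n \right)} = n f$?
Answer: $36$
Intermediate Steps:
$H{\left(f,n \right)} = f n$
$\left(H{\left(2,-5 \right)} + 1\right) \left(-4\right) = \left(2 \left(-5\right) + 1\right) \left(-4\right) = \left(-10 + 1\right) \left(-4\right) = \left(-9\right) \left(-4\right) = 36$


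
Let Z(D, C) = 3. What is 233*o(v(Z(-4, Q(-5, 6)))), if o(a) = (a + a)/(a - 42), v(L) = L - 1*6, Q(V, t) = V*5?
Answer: 466/15 ≈ 31.067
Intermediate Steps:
Q(V, t) = 5*V
v(L) = -6 + L (v(L) = L - 6 = -6 + L)
o(a) = 2*a/(-42 + a) (o(a) = (2*a)/(-42 + a) = 2*a/(-42 + a))
233*o(v(Z(-4, Q(-5, 6)))) = 233*(2*(-6 + 3)/(-42 + (-6 + 3))) = 233*(2*(-3)/(-42 - 3)) = 233*(2*(-3)/(-45)) = 233*(2*(-3)*(-1/45)) = 233*(2/15) = 466/15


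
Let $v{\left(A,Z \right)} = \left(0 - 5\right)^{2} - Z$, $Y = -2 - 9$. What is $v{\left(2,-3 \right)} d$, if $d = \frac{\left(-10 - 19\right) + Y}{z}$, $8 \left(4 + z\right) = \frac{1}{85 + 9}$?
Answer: $\frac{842240}{3007} \approx 280.09$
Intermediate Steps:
$Y = -11$
$v{\left(A,Z \right)} = 25 - Z$ ($v{\left(A,Z \right)} = \left(-5\right)^{2} - Z = 25 - Z$)
$z = - \frac{3007}{752}$ ($z = -4 + \frac{1}{8 \left(85 + 9\right)} = -4 + \frac{1}{8 \cdot 94} = -4 + \frac{1}{8} \cdot \frac{1}{94} = -4 + \frac{1}{752} = - \frac{3007}{752} \approx -3.9987$)
$d = \frac{30080}{3007}$ ($d = \frac{\left(-10 - 19\right) - 11}{- \frac{3007}{752}} = \left(-29 - 11\right) \left(- \frac{752}{3007}\right) = \left(-40\right) \left(- \frac{752}{3007}\right) = \frac{30080}{3007} \approx 10.003$)
$v{\left(2,-3 \right)} d = \left(25 - -3\right) \frac{30080}{3007} = \left(25 + 3\right) \frac{30080}{3007} = 28 \cdot \frac{30080}{3007} = \frac{842240}{3007}$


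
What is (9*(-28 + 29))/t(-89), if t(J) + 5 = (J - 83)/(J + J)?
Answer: -801/359 ≈ -2.2312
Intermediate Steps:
t(J) = -5 + (-83 + J)/(2*J) (t(J) = -5 + (J - 83)/(J + J) = -5 + (-83 + J)/((2*J)) = -5 + (-83 + J)*(1/(2*J)) = -5 + (-83 + J)/(2*J))
(9*(-28 + 29))/t(-89) = (9*(-28 + 29))/(((½)*(-83 - 9*(-89))/(-89))) = (9*1)/(((½)*(-1/89)*(-83 + 801))) = 9/(((½)*(-1/89)*718)) = 9/(-359/89) = 9*(-89/359) = -801/359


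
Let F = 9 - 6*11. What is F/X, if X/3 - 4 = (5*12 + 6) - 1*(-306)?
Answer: -19/376 ≈ -0.050532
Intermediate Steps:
F = -57 (F = 9 - 66 = -57)
X = 1128 (X = 12 + 3*((5*12 + 6) - 1*(-306)) = 12 + 3*((60 + 6) + 306) = 12 + 3*(66 + 306) = 12 + 3*372 = 12 + 1116 = 1128)
F/X = -57/1128 = -57*1/1128 = -19/376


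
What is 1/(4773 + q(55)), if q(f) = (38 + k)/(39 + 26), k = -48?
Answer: 13/62047 ≈ 0.00020952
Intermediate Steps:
q(f) = -2/13 (q(f) = (38 - 48)/(39 + 26) = -10/65 = -10*1/65 = -2/13)
1/(4773 + q(55)) = 1/(4773 - 2/13) = 1/(62047/13) = 13/62047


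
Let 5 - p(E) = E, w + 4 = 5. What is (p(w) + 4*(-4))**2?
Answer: 144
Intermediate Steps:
w = 1 (w = -4 + 5 = 1)
p(E) = 5 - E
(p(w) + 4*(-4))**2 = ((5 - 1*1) + 4*(-4))**2 = ((5 - 1) - 16)**2 = (4 - 16)**2 = (-12)**2 = 144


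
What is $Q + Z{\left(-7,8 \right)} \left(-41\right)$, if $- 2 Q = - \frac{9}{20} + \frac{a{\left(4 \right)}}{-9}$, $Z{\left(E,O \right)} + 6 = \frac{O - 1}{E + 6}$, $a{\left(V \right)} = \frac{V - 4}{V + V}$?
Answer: $\frac{21329}{40} \approx 533.22$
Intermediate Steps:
$a{\left(V \right)} = \frac{-4 + V}{2 V}$
$Z{\left(E,O \right)} = -6 + \frac{-1 + O}{6 + E}$ ($Z{\left(E,O \right)} = -6 + \frac{O - 1}{E + 6} = -6 + \frac{-1 + O}{6 + E}$)
$Q = \frac{9}{40}$ ($Q = - \frac{- \frac{9}{20} + \frac{\frac{1}{2} \cdot \frac{1}{4} \left(-4 + 4\right)}{-9}}{2} = - \frac{\left(-9\right) \frac{1}{20} + \frac{1}{2} \cdot \frac{1}{4} \cdot 0 \left(- \frac{1}{9}\right)}{2} = - \frac{- \frac{9}{20} + 0 \left(- \frac{1}{9}\right)}{2} = - \frac{- \frac{9}{20} + 0}{2} = \left(- \frac{1}{2}\right) \left(- \frac{9}{20}\right) = \frac{9}{40} \approx 0.225$)
$Q + Z{\left(-7,8 \right)} \left(-41\right) = \frac{9}{40} + \frac{-37 + 8 - -42}{6 - 7} \left(-41\right) = \frac{9}{40} + \frac{-37 + 8 + 42}{-1} \left(-41\right) = \frac{9}{40} + \left(-1\right) 13 \left(-41\right) = \frac{9}{40} - -533 = \frac{9}{40} + 533 = \frac{21329}{40}$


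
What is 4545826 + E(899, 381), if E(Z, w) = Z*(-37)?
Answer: 4512563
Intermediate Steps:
E(Z, w) = -37*Z
4545826 + E(899, 381) = 4545826 - 37*899 = 4545826 - 33263 = 4512563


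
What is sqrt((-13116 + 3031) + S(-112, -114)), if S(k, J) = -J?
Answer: 13*I*sqrt(59) ≈ 99.855*I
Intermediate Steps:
sqrt((-13116 + 3031) + S(-112, -114)) = sqrt((-13116 + 3031) - 1*(-114)) = sqrt(-10085 + 114) = sqrt(-9971) = 13*I*sqrt(59)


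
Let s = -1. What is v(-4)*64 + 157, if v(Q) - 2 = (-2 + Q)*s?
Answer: 669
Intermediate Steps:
v(Q) = 4 - Q (v(Q) = 2 + (-2 + Q)*(-1) = 2 + (2 - Q) = 4 - Q)
v(-4)*64 + 157 = (4 - 1*(-4))*64 + 157 = (4 + 4)*64 + 157 = 8*64 + 157 = 512 + 157 = 669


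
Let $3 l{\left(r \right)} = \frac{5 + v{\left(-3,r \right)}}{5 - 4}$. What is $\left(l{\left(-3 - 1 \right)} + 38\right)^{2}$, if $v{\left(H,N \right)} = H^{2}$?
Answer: $\frac{16384}{9} \approx 1820.4$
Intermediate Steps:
$l{\left(r \right)} = \frac{14}{3}$ ($l{\left(r \right)} = \frac{\left(5 + \left(-3\right)^{2}\right) \frac{1}{5 - 4}}{3} = \frac{\left(5 + 9\right) 1^{-1}}{3} = \frac{14 \cdot 1}{3} = \frac{1}{3} \cdot 14 = \frac{14}{3}$)
$\left(l{\left(-3 - 1 \right)} + 38\right)^{2} = \left(\frac{14}{3} + 38\right)^{2} = \left(\frac{128}{3}\right)^{2} = \frac{16384}{9}$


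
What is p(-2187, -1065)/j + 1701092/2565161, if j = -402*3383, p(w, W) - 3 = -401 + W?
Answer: 2317180113415/3488531744526 ≈ 0.66423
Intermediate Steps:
p(w, W) = -398 + W (p(w, W) = 3 + (-401 + W) = -398 + W)
j = -1359966
p(-2187, -1065)/j + 1701092/2565161 = (-398 - 1065)/(-1359966) + 1701092/2565161 = -1463*(-1/1359966) + 1701092*(1/2565161) = 1463/1359966 + 1701092/2565161 = 2317180113415/3488531744526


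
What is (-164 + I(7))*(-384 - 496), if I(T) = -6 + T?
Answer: 143440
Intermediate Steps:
(-164 + I(7))*(-384 - 496) = (-164 + (-6 + 7))*(-384 - 496) = (-164 + 1)*(-880) = -163*(-880) = 143440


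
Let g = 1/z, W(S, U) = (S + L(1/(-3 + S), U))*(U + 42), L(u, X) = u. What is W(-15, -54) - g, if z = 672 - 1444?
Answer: 418427/2316 ≈ 180.67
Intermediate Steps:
W(S, U) = (42 + U)*(S + 1/(-3 + S)) (W(S, U) = (S + 1/(-3 + S))*(U + 42) = (S + 1/(-3 + S))*(42 + U) = (42 + U)*(S + 1/(-3 + S)))
z = -772
g = -1/772 (g = 1/(-772) = -1/772 ≈ -0.0012953)
W(-15, -54) - g = (42 - 54 - 15*(-3 - 15)*(42 - 54))/(-3 - 15) - 1*(-1/772) = (42 - 54 - 15*(-18)*(-12))/(-18) + 1/772 = -(42 - 54 - 3240)/18 + 1/772 = -1/18*(-3252) + 1/772 = 542/3 + 1/772 = 418427/2316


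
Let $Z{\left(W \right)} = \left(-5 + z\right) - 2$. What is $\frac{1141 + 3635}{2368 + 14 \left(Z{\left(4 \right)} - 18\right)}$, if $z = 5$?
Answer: $\frac{199}{87} \approx 2.2874$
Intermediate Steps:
$Z{\left(W \right)} = -2$ ($Z{\left(W \right)} = \left(-5 + 5\right) - 2 = 0 - 2 = -2$)
$\frac{1141 + 3635}{2368 + 14 \left(Z{\left(4 \right)} - 18\right)} = \frac{1141 + 3635}{2368 + 14 \left(-2 - 18\right)} = \frac{4776}{2368 + 14 \left(-20\right)} = \frac{4776}{2368 - 280} = \frac{4776}{2088} = 4776 \cdot \frac{1}{2088} = \frac{199}{87}$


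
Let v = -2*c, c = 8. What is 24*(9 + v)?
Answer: -168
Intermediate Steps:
v = -16 (v = -2*8 = -16)
24*(9 + v) = 24*(9 - 16) = 24*(-7) = -168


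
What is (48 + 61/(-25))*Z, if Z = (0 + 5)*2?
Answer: 2278/5 ≈ 455.60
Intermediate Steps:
Z = 10 (Z = 5*2 = 10)
(48 + 61/(-25))*Z = (48 + 61/(-25))*10 = (48 + 61*(-1/25))*10 = (48 - 61/25)*10 = (1139/25)*10 = 2278/5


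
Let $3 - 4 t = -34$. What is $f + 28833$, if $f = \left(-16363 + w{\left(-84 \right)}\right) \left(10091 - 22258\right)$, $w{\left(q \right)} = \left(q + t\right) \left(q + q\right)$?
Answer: $46324268$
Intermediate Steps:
$t = \frac{37}{4}$ ($t = \frac{3}{4} - - \frac{17}{2} = \frac{3}{4} + \frac{17}{2} = \frac{37}{4} \approx 9.25$)
$w{\left(q \right)} = 2 q \left(\frac{37}{4} + q\right)$ ($w{\left(q \right)} = \left(q + \frac{37}{4}\right) \left(q + q\right) = \left(\frac{37}{4} + q\right) 2 q = 2 q \left(\frac{37}{4} + q\right)$)
$f = 46295435$ ($f = \left(-16363 + \frac{1}{2} \left(-84\right) \left(37 + 4 \left(-84\right)\right)\right) \left(10091 - 22258\right) = \left(-16363 + \frac{1}{2} \left(-84\right) \left(37 - 336\right)\right) \left(-12167\right) = \left(-16363 + \frac{1}{2} \left(-84\right) \left(-299\right)\right) \left(-12167\right) = \left(-16363 + 12558\right) \left(-12167\right) = \left(-3805\right) \left(-12167\right) = 46295435$)
$f + 28833 = 46295435 + 28833 = 46324268$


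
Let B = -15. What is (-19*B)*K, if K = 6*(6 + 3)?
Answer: 15390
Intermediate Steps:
K = 54 (K = 6*9 = 54)
(-19*B)*K = -19*(-15)*54 = 285*54 = 15390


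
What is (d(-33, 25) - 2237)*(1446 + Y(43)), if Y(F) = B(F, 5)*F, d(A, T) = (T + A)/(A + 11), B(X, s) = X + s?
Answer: -86356530/11 ≈ -7.8506e+6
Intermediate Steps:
d(A, T) = (A + T)/(11 + A)
Y(F) = F*(5 + F) (Y(F) = (F + 5)*F = (5 + F)*F = F*(5 + F))
(d(-33, 25) - 2237)*(1446 + Y(43)) = ((-33 + 25)/(11 - 33) - 2237)*(1446 + 43*(5 + 43)) = (-8/(-22) - 2237)*(1446 + 43*48) = (-1/22*(-8) - 2237)*(1446 + 2064) = (4/11 - 2237)*3510 = -24603/11*3510 = -86356530/11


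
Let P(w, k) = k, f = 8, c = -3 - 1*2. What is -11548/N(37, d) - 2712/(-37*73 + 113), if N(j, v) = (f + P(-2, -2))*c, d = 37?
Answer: 3745948/9705 ≈ 385.98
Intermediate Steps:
c = -5 (c = -3 - 2 = -5)
N(j, v) = -30 (N(j, v) = (8 - 2)*(-5) = 6*(-5) = -30)
-11548/N(37, d) - 2712/(-37*73 + 113) = -11548/(-30) - 2712/(-37*73 + 113) = -11548*(-1/30) - 2712/(-2701 + 113) = 5774/15 - 2712/(-2588) = 5774/15 - 2712*(-1/2588) = 5774/15 + 678/647 = 3745948/9705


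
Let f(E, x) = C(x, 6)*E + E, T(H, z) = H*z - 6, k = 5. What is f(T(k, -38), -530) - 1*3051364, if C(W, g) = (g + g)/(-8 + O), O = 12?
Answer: -3052148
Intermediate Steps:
C(W, g) = g/2 (C(W, g) = (g + g)/(-8 + 12) = (2*g)/4 = (2*g)*(1/4) = g/2)
T(H, z) = -6 + H*z
f(E, x) = 4*E (f(E, x) = ((1/2)*6)*E + E = 3*E + E = 4*E)
f(T(k, -38), -530) - 1*3051364 = 4*(-6 + 5*(-38)) - 1*3051364 = 4*(-6 - 190) - 3051364 = 4*(-196) - 3051364 = -784 - 3051364 = -3052148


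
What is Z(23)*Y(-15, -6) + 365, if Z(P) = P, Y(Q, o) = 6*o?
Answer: -463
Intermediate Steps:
Z(23)*Y(-15, -6) + 365 = 23*(6*(-6)) + 365 = 23*(-36) + 365 = -828 + 365 = -463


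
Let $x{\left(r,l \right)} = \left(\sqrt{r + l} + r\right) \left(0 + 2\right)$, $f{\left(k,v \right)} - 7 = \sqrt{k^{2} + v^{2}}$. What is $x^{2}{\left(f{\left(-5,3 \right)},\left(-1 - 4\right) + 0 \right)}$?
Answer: $4 \left(7 + \sqrt{34} + \sqrt{2 + \sqrt{34}}\right)^{2} \approx 977.1$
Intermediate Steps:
$f{\left(k,v \right)} = 7 + \sqrt{k^{2} + v^{2}}$
$x{\left(r,l \right)} = 2 r + 2 \sqrt{l + r}$ ($x{\left(r,l \right)} = \left(\sqrt{l + r} + r\right) 2 = \left(r + \sqrt{l + r}\right) 2 = 2 r + 2 \sqrt{l + r}$)
$x^{2}{\left(f{\left(-5,3 \right)},\left(-1 - 4\right) + 0 \right)} = \left(2 \left(7 + \sqrt{\left(-5\right)^{2} + 3^{2}}\right) + 2 \sqrt{\left(\left(-1 - 4\right) + 0\right) + \left(7 + \sqrt{\left(-5\right)^{2} + 3^{2}}\right)}\right)^{2} = \left(2 \left(7 + \sqrt{25 + 9}\right) + 2 \sqrt{\left(-5 + 0\right) + \left(7 + \sqrt{25 + 9}\right)}\right)^{2} = \left(2 \left(7 + \sqrt{34}\right) + 2 \sqrt{-5 + \left(7 + \sqrt{34}\right)}\right)^{2} = \left(\left(14 + 2 \sqrt{34}\right) + 2 \sqrt{2 + \sqrt{34}}\right)^{2} = \left(14 + 2 \sqrt{34} + 2 \sqrt{2 + \sqrt{34}}\right)^{2}$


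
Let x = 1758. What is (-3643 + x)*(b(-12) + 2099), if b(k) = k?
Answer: -3933995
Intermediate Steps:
(-3643 + x)*(b(-12) + 2099) = (-3643 + 1758)*(-12 + 2099) = -1885*2087 = -3933995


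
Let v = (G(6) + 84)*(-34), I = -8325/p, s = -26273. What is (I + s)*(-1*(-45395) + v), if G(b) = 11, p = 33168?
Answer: -12247965361395/11056 ≈ -1.1078e+9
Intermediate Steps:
I = -2775/11056 (I = -8325/33168 = -8325*1/33168 = -2775/11056 ≈ -0.25099)
v = -3230 (v = (11 + 84)*(-34) = 95*(-34) = -3230)
(I + s)*(-1*(-45395) + v) = (-2775/11056 - 26273)*(-1*(-45395) - 3230) = -290477063*(45395 - 3230)/11056 = -290477063/11056*42165 = -12247965361395/11056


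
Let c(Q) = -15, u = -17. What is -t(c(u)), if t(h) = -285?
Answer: 285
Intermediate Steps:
-t(c(u)) = -1*(-285) = 285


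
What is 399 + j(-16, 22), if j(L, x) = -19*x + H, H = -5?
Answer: -24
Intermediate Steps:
j(L, x) = -5 - 19*x (j(L, x) = -19*x - 5 = -5 - 19*x)
399 + j(-16, 22) = 399 + (-5 - 19*22) = 399 + (-5 - 418) = 399 - 423 = -24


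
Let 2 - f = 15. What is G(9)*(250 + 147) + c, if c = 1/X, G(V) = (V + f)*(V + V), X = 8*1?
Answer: -228671/8 ≈ -28584.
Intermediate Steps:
f = -13 (f = 2 - 1*15 = 2 - 15 = -13)
X = 8
G(V) = 2*V*(-13 + V) (G(V) = (V - 13)*(V + V) = (-13 + V)*(2*V) = 2*V*(-13 + V))
c = 1/8 ≈ 0.12500
G(9)*(250 + 147) + c = (2*9*(-13 + 9))*(250 + 147) + 1/8 = (2*9*(-4))*397 + 1/8 = -72*397 + 1/8 = -28584 + 1/8 = -228671/8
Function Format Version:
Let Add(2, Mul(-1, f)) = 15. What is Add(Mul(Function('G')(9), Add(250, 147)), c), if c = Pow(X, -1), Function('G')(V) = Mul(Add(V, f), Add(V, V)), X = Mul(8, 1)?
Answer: Rational(-228671, 8) ≈ -28584.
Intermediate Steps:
f = -13 (f = Add(2, Mul(-1, 15)) = Add(2, -15) = -13)
X = 8
Function('G')(V) = Mul(2, V, Add(-13, V)) (Function('G')(V) = Mul(Add(V, -13), Add(V, V)) = Mul(Add(-13, V), Mul(2, V)) = Mul(2, V, Add(-13, V)))
c = Rational(1, 8) (c = Pow(8, -1) = Rational(1, 8) ≈ 0.12500)
Add(Mul(Function('G')(9), Add(250, 147)), c) = Add(Mul(Mul(2, 9, Add(-13, 9)), Add(250, 147)), Rational(1, 8)) = Add(Mul(Mul(2, 9, -4), 397), Rational(1, 8)) = Add(Mul(-72, 397), Rational(1, 8)) = Add(-28584, Rational(1, 8)) = Rational(-228671, 8)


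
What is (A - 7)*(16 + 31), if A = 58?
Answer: 2397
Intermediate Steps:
(A - 7)*(16 + 31) = (58 - 7)*(16 + 31) = 51*47 = 2397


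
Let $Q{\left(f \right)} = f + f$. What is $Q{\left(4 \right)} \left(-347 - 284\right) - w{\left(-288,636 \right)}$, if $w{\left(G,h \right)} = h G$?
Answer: $178120$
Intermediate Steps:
$w{\left(G,h \right)} = G h$
$Q{\left(f \right)} = 2 f$
$Q{\left(4 \right)} \left(-347 - 284\right) - w{\left(-288,636 \right)} = 2 \cdot 4 \left(-347 - 284\right) - \left(-288\right) 636 = 8 \left(-631\right) - -183168 = -5048 + 183168 = 178120$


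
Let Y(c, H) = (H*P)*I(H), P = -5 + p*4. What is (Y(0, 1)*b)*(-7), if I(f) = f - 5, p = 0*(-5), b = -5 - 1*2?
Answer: 980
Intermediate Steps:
b = -7 (b = -5 - 2 = -7)
p = 0
P = -5 (P = -5 + 0*4 = -5 + 0 = -5)
I(f) = -5 + f
Y(c, H) = -5*H*(-5 + H) (Y(c, H) = (H*(-5))*(-5 + H) = (-5*H)*(-5 + H) = -5*H*(-5 + H))
(Y(0, 1)*b)*(-7) = ((5*1*(5 - 1*1))*(-7))*(-7) = ((5*1*(5 - 1))*(-7))*(-7) = ((5*1*4)*(-7))*(-7) = (20*(-7))*(-7) = -140*(-7) = 980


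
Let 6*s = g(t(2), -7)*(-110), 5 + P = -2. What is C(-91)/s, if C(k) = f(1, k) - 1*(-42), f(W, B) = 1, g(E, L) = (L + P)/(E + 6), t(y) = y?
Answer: 516/385 ≈ 1.3403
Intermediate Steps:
P = -7 (P = -5 - 2 = -7)
g(E, L) = (-7 + L)/(6 + E) (g(E, L) = (L - 7)/(E + 6) = (-7 + L)/(6 + E))
s = 385/12 (s = (((-7 - 7)/(6 + 2))*(-110))/6 = ((-14/8)*(-110))/6 = (((⅛)*(-14))*(-110))/6 = (-7/4*(-110))/6 = (⅙)*(385/2) = 385/12 ≈ 32.083)
C(k) = 43 (C(k) = 1 - 1*(-42) = 1 + 42 = 43)
C(-91)/s = 43/(385/12) = 43*(12/385) = 516/385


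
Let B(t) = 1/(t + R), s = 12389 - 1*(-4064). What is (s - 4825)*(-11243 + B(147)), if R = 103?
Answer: -16341694686/125 ≈ -1.3073e+8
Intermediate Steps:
s = 16453 (s = 12389 + 4064 = 16453)
B(t) = 1/(103 + t) (B(t) = 1/(t + 103) = 1/(103 + t))
(s - 4825)*(-11243 + B(147)) = (16453 - 4825)*(-11243 + 1/(103 + 147)) = 11628*(-11243 + 1/250) = 11628*(-2810749/250) = -16341694686/125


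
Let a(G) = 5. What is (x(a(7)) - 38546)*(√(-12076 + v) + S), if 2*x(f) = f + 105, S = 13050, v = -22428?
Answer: -502307550 - 76982*I*√8626 ≈ -5.0231e+8 - 7.1498e+6*I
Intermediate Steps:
x(f) = 105/2 + f/2 (x(f) = (f + 105)/2 = (105 + f)/2 = 105/2 + f/2)
(x(a(7)) - 38546)*(√(-12076 + v) + S) = ((105/2 + (½)*5) - 38546)*(√(-12076 - 22428) + 13050) = ((105/2 + 5/2) - 38546)*(√(-34504) + 13050) = (55 - 38546)*(2*I*√8626 + 13050) = -38491*(13050 + 2*I*√8626) = -502307550 - 76982*I*√8626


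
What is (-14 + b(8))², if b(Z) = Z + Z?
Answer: 4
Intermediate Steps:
b(Z) = 2*Z
(-14 + b(8))² = (-14 + 2*8)² = (-14 + 16)² = 2² = 4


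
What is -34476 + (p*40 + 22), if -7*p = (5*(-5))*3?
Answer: -238178/7 ≈ -34025.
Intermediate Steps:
p = 75/7 (p = -5*(-5)*3/7 = -(-25)*3/7 = -⅐*(-75) = 75/7 ≈ 10.714)
-34476 + (p*40 + 22) = -34476 + ((75/7)*40 + 22) = -34476 + (3000/7 + 22) = -34476 + 3154/7 = -238178/7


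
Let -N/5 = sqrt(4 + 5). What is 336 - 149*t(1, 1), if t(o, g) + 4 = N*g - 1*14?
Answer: 5253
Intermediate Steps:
N = -15 (N = -5*sqrt(4 + 5) = -5*sqrt(9) = -5*3 = -15)
t(o, g) = -18 - 15*g (t(o, g) = -4 + (-15*g - 1*14) = -4 + (-15*g - 14) = -4 + (-14 - 15*g) = -18 - 15*g)
336 - 149*t(1, 1) = 336 - 149*(-18 - 15*1) = 336 - 149*(-18 - 15) = 336 - 149*(-33) = 336 + 4917 = 5253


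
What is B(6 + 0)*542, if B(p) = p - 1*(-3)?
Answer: 4878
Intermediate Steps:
B(p) = 3 + p (B(p) = p + 3 = 3 + p)
B(6 + 0)*542 = (3 + (6 + 0))*542 = (3 + 6)*542 = 9*542 = 4878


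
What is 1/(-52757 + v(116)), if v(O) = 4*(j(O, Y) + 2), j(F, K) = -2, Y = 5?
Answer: -1/52757 ≈ -1.8955e-5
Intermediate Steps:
v(O) = 0 (v(O) = 4*(-2 + 2) = 4*0 = 0)
1/(-52757 + v(116)) = 1/(-52757 + 0) = 1/(-52757) = -1/52757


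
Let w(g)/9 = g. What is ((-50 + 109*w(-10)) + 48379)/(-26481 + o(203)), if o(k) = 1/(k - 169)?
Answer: -1309646/900353 ≈ -1.4546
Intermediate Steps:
w(g) = 9*g
o(k) = 1/(-169 + k)
((-50 + 109*w(-10)) + 48379)/(-26481 + o(203)) = ((-50 + 109*(9*(-10))) + 48379)/(-26481 + 1/(-169 + 203)) = ((-50 + 109*(-90)) + 48379)/(-26481 + 1/34) = ((-50 - 9810) + 48379)/(-26481 + 1/34) = (-9860 + 48379)/(-900353/34) = 38519*(-34/900353) = -1309646/900353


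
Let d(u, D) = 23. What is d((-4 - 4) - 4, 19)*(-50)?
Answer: -1150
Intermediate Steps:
d((-4 - 4) - 4, 19)*(-50) = 23*(-50) = -1150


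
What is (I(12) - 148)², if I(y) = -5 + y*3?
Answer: 13689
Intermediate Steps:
I(y) = -5 + 3*y
(I(12) - 148)² = ((-5 + 3*12) - 148)² = ((-5 + 36) - 148)² = (31 - 148)² = (-117)² = 13689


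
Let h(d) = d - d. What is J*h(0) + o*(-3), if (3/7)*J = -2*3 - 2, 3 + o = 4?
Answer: -3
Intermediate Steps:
o = 1 (o = -3 + 4 = 1)
J = -56/3 (J = 7*(-2*3 - 2)/3 = 7*(-6 - 2)/3 = (7/3)*(-8) = -56/3 ≈ -18.667)
h(d) = 0
J*h(0) + o*(-3) = -56/3*0 + 1*(-3) = 0 - 3 = -3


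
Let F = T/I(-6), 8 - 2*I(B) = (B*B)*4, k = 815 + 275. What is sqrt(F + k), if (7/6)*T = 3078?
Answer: sqrt(14886067)/119 ≈ 32.422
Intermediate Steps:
k = 1090
T = 18468/7 (T = (6/7)*3078 = 18468/7 ≈ 2638.3)
I(B) = 4 - 2*B**2 (I(B) = 4 - B*B*4/2 = 4 - B**2*4/2 = 4 - 2*B**2)
F = -4617/119 (F = 18468/(7*(4 - 2*(-6)**2)) = 18468/(7*(4 - 2*36)) = 18468/(7*(4 - 72)) = (18468/7)/(-68) = (18468/7)*(-1/68) = -4617/119 ≈ -38.798)
sqrt(F + k) = sqrt(-4617/119 + 1090) = sqrt(125093/119) = sqrt(14886067)/119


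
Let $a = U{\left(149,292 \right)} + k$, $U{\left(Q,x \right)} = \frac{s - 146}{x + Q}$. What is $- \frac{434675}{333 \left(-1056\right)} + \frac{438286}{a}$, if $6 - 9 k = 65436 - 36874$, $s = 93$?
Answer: $- \frac{67359736916173}{492059991456} \approx -136.89$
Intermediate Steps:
$U{\left(Q,x \right)} = - \frac{53}{Q + x}$ ($U{\left(Q,x \right)} = \frac{93 - 146}{x + Q} = - \frac{53}{Q + x}$)
$k = - \frac{28556}{9}$ ($k = \frac{2}{3} - \frac{65436 - 36874}{9} = \frac{2}{3} - \frac{28562}{9} = - \frac{28556}{9} \approx -3172.9$)
$a = - \frac{1399297}{441}$ ($a = - \frac{53}{149 + 292} - \frac{28556}{9} = - \frac{53}{441} - \frac{28556}{9} = - \frac{1399297}{441} \approx -3173.0$)
$- \frac{434675}{333 \left(-1056\right)} + \frac{438286}{a} = - \frac{434675}{333 \left(-1056\right)} + \frac{438286}{- \frac{1399297}{441}} = - \frac{434675}{-351648} + 438286 \left(- \frac{441}{1399297}\right) = \left(-434675\right) \left(- \frac{1}{351648}\right) - \frac{193284126}{1399297} = \frac{434675}{351648} - \frac{193284126}{1399297} = - \frac{67359736916173}{492059991456}$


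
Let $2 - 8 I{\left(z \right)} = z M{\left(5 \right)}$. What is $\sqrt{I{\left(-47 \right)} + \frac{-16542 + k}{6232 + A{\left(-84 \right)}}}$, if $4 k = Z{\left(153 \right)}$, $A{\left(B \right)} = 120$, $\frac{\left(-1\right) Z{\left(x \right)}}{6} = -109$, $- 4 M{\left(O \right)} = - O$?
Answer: $\frac{\sqrt{12647229}}{1588} \approx 2.2395$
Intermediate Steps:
$M{\left(O \right)} = \frac{O}{4}$ ($M{\left(O \right)} = - \frac{\left(-1\right) O}{4} = \frac{O}{4}$)
$Z{\left(x \right)} = 654$ ($Z{\left(x \right)} = \left(-6\right) \left(-109\right) = 654$)
$k = \frac{327}{2}$ ($k = \frac{1}{4} \cdot 654 = \frac{327}{2} \approx 163.5$)
$I{\left(z \right)} = \frac{1}{4} - \frac{5 z}{32}$ ($I{\left(z \right)} = \frac{1}{4} - \frac{z \frac{1}{4} \cdot 5}{8} = \frac{1}{4} - \frac{z \frac{5}{4}}{8} = \frac{1}{4} - \frac{\frac{5}{4} z}{8} = \frac{1}{4} - \frac{5 z}{32}$)
$\sqrt{I{\left(-47 \right)} + \frac{-16542 + k}{6232 + A{\left(-84 \right)}}} = \sqrt{\left(\frac{1}{4} - - \frac{235}{32}\right) + \frac{-16542 + \frac{327}{2}}{6232 + 120}} = \sqrt{\left(\frac{1}{4} + \frac{235}{32}\right) - \frac{32757}{2 \cdot 6352}} = \sqrt{\frac{243}{32} - \frac{32757}{12704}} = \sqrt{\frac{31857}{6352}} = \frac{\sqrt{12647229}}{1588}$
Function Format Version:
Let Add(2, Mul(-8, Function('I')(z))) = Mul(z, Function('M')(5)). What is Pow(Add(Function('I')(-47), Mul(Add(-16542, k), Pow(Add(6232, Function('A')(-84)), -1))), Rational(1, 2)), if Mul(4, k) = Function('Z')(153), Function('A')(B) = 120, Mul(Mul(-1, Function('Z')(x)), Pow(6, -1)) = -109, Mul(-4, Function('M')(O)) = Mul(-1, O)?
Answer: Mul(Rational(1, 1588), Pow(12647229, Rational(1, 2))) ≈ 2.2395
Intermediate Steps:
Function('M')(O) = Mul(Rational(1, 4), O) (Function('M')(O) = Mul(Rational(-1, 4), Mul(-1, O)) = Mul(Rational(1, 4), O))
Function('Z')(x) = 654 (Function('Z')(x) = Mul(-6, -109) = 654)
k = Rational(327, 2) (k = Mul(Rational(1, 4), 654) = Rational(327, 2) ≈ 163.50)
Function('I')(z) = Add(Rational(1, 4), Mul(Rational(-5, 32), z)) (Function('I')(z) = Add(Rational(1, 4), Mul(Rational(-1, 8), Mul(z, Mul(Rational(1, 4), 5)))) = Add(Rational(1, 4), Mul(Rational(-1, 8), Mul(z, Rational(5, 4)))) = Add(Rational(1, 4), Mul(Rational(-1, 8), Mul(Rational(5, 4), z))) = Add(Rational(1, 4), Mul(Rational(-5, 32), z)))
Pow(Add(Function('I')(-47), Mul(Add(-16542, k), Pow(Add(6232, Function('A')(-84)), -1))), Rational(1, 2)) = Pow(Add(Add(Rational(1, 4), Mul(Rational(-5, 32), -47)), Mul(Add(-16542, Rational(327, 2)), Pow(Add(6232, 120), -1))), Rational(1, 2)) = Pow(Add(Add(Rational(1, 4), Rational(235, 32)), Mul(Rational(-32757, 2), Pow(6352, -1))), Rational(1, 2)) = Pow(Add(Rational(243, 32), Mul(Rational(-32757, 2), Rational(1, 6352))), Rational(1, 2)) = Pow(Add(Rational(243, 32), Rational(-32757, 12704)), Rational(1, 2)) = Pow(Rational(31857, 6352), Rational(1, 2)) = Mul(Rational(1, 1588), Pow(12647229, Rational(1, 2)))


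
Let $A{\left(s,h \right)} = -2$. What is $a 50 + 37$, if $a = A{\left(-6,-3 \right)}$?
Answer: $-63$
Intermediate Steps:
$a = -2$
$a 50 + 37 = \left(-2\right) 50 + 37 = -100 + 37 = -63$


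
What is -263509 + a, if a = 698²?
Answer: 223695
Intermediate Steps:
a = 487204
-263509 + a = -263509 + 487204 = 223695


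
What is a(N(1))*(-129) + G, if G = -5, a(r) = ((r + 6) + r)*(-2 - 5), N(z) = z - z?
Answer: 5413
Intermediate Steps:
N(z) = 0
a(r) = -42 - 14*r (a(r) = ((6 + r) + r)*(-7) = (6 + 2*r)*(-7) = -42 - 14*r)
a(N(1))*(-129) + G = (-42 - 14*0)*(-129) - 5 = (-42 + 0)*(-129) - 5 = -42*(-129) - 5 = 5418 - 5 = 5413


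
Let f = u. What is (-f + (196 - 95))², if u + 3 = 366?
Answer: 68644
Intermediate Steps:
u = 363 (u = -3 + 366 = 363)
f = 363
(-f + (196 - 95))² = (-1*363 + (196 - 95))² = (-363 + 101)² = (-262)² = 68644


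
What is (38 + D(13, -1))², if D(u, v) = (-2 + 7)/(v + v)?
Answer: 5041/4 ≈ 1260.3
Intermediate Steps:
D(u, v) = 5/(2*v) (D(u, v) = 5/((2*v)) = 5*(1/(2*v)) = 5/(2*v))
(38 + D(13, -1))² = (38 + (5/2)/(-1))² = (38 + (5/2)*(-1))² = (38 - 5/2)² = (71/2)² = 5041/4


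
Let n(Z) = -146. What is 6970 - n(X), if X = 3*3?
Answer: 7116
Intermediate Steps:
X = 9
6970 - n(X) = 6970 - 1*(-146) = 6970 + 146 = 7116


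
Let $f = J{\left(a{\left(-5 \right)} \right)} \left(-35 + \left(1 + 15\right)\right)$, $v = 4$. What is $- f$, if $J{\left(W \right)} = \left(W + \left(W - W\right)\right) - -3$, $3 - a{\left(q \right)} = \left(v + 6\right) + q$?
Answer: $19$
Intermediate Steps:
$a{\left(q \right)} = -7 - q$ ($a{\left(q \right)} = 3 - \left(\left(4 + 6\right) + q\right) = 3 - \left(10 + q\right) = -7 - q$)
$J{\left(W \right)} = 3 + W$ ($J{\left(W \right)} = \left(W + 0\right) + 3 = W + 3 = 3 + W$)
$f = -19$ ($f = \left(3 - 2\right) \left(-35 + \left(1 + 15\right)\right) = \left(3 + \left(-7 + 5\right)\right) \left(-35 + 16\right) = \left(3 - 2\right) \left(-19\right) = 1 \left(-19\right) = -19$)
$- f = \left(-1\right) \left(-19\right) = 19$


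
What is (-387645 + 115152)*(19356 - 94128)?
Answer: 20374846596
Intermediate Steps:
(-387645 + 115152)*(19356 - 94128) = -272493*(-74772) = 20374846596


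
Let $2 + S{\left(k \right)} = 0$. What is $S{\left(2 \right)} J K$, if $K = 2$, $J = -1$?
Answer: $4$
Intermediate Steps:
$S{\left(k \right)} = -2$ ($S{\left(k \right)} = -2 + 0 = -2$)
$S{\left(2 \right)} J K = \left(-2\right) \left(-1\right) 2 = 2 \cdot 2 = 4$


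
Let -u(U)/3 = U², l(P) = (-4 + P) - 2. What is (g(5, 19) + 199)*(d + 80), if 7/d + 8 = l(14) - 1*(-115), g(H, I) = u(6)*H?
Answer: -3139587/115 ≈ -27301.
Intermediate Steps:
l(P) = -6 + P
u(U) = -3*U²
g(H, I) = -108*H (g(H, I) = (-3*6²)*H = (-3*36)*H = -108*H)
d = 7/115 (d = 7/(-8 + ((-6 + 14) - 1*(-115))) = 7/(-8 + (8 + 115)) = 7/(-8 + 123) = 7/115 ≈ 0.060870)
(g(5, 19) + 199)*(d + 80) = (-108*5 + 199)*(7/115 + 80) = (-540 + 199)*(9207/115) = -341*9207/115 = -3139587/115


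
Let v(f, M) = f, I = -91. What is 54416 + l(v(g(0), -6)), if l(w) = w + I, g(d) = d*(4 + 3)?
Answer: 54325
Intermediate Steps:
g(d) = 7*d (g(d) = d*7 = 7*d)
l(w) = -91 + w (l(w) = w - 91 = -91 + w)
54416 + l(v(g(0), -6)) = 54416 + (-91 + 7*0) = 54416 + (-91 + 0) = 54416 - 91 = 54325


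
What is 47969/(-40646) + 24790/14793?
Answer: 298008923/601276278 ≈ 0.49563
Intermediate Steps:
47969/(-40646) + 24790/14793 = 47969*(-1/40646) + 24790*(1/14793) = -47969/40646 + 24790/14793 = 298008923/601276278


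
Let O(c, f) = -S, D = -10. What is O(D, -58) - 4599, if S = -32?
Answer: -4567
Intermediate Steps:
O(c, f) = 32 (O(c, f) = -1*(-32) = 32)
O(D, -58) - 4599 = 32 - 4599 = -4567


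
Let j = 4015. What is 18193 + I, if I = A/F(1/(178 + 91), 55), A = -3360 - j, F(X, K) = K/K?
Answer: 10818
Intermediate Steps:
F(X, K) = 1
A = -7375 (A = -3360 - 1*4015 = -3360 - 4015 = -7375)
I = -7375 (I = -7375/1 = -7375*1 = -7375)
18193 + I = 18193 - 7375 = 10818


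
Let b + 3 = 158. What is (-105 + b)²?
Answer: 2500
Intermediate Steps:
b = 155 (b = -3 + 158 = 155)
(-105 + b)² = (-105 + 155)² = 50² = 2500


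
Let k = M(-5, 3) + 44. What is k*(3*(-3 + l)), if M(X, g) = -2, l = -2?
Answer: -630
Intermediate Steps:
k = 42 (k = -2 + 44 = 42)
k*(3*(-3 + l)) = 42*(3*(-3 - 2)) = 42*(3*(-5)) = 42*(-15) = -630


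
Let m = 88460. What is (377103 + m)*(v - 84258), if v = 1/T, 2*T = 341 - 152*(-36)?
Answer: -228028917436376/5813 ≈ -3.9227e+10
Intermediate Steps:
T = 5813/2 (T = (341 - 152*(-36))/2 = (341 + 5472)/2 = (½)*5813 = 5813/2 ≈ 2906.5)
v = 2/5813 (v = 1/(5813/2) = 2/5813 ≈ 0.00034406)
(377103 + m)*(v - 84258) = (377103 + 88460)*(2/5813 - 84258) = 465563*(-489791752/5813) = -228028917436376/5813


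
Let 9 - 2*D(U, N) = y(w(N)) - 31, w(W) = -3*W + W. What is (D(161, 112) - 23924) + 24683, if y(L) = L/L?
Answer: 1557/2 ≈ 778.50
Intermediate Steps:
w(W) = -2*W
y(L) = 1
D(U, N) = 39/2 (D(U, N) = 9/2 - (1 - 31)/2 = 9/2 - ½*(-30) = 9/2 + 15 = 39/2)
(D(161, 112) - 23924) + 24683 = (39/2 - 23924) + 24683 = -47809/2 + 24683 = 1557/2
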